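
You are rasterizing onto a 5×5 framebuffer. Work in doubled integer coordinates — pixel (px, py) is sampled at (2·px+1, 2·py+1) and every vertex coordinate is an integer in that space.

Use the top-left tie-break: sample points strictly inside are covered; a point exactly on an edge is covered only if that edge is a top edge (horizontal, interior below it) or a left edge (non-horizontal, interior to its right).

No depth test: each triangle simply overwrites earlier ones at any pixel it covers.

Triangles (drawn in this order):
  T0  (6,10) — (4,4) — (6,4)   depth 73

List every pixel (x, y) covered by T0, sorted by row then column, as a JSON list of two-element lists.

T0:
  2·area = 12
  edge (6, 10)→(4, 4): d=(-2,-6) top-left  bias=+0
  edge (4, 4)→(6, 4): d=(2,0) top-left  bias=+0
  edge (6, 4)→(6, 10): d=(0,6) right/bottom  bias=-1
    (1,0)@(3, 1): e=[0,-6,18] → .  [on edge]
    (2,2)@(5, 5): e=[4,2,6] → X
    (3,2)@(7, 5): e=[16,2,-6] → .
    (2,3)@(5, 7): e=[0,6,6] → X  [on edge]
    (3,3)@(7, 7): e=[12,6,-6] → .
    (2,4)@(5, 9): e=[-4,10,6] → .
  covered (2 px):
    . . . . .
    . . . . .
    . . X . .
    . . X . .
    . . . . .

Final: [[2,2],[2,3]]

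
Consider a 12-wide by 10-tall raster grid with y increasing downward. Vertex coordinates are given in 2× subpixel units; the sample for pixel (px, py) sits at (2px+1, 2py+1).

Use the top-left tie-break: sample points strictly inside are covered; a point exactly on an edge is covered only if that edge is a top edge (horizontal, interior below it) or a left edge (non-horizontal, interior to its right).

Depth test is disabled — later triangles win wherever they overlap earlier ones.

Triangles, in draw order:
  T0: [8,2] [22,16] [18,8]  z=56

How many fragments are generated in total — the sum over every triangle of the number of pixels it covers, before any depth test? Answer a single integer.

T0:
  2·area = 56  (B↔C swapped to make it positive)
  edge (8, 2)→(18, 8): d=(10,6) right/bottom  bias=-1
  edge (18, 8)→(22, 16): d=(4,8) right/bottom  bias=-1
  edge (22, 16)→(8, 2): d=(-14,-14) top-left  bias=+0
    (3,0)@(7, 1): e=[-4,60,0] → ·  [on edge]
    (4,1)@(9, 3): e=[4,52,0] → █  [on edge]
    (5,1)@(11, 3): e=[-8,36,28] → ·
    (4,2)@(9, 5): e=[24,60,-28] → ·
    (5,2)@(11, 5): e=[12,44,0] → █  [on edge]
    (6,2)@(13, 5): e=[0,28,28] → ·  [on edge]
    (5,3)@(11, 7): e=[32,52,-28] → ·
    (6,3)@(13, 7): e=[20,36,0] → █  [on edge]
    (7,3)@(15, 7): e=[8,20,28] → █
    (8,3)@(17, 7): e=[-4,4,56] → ·
    (6,4)@(13, 9): e=[40,44,-28] → ·
    (7,4)@(15, 9): e=[28,28,0] → █  [on edge]
    (8,5)@(17, 11): e=[36,20,0] → █  [on edge]
    (11,5)@(23, 11): e=[0,-28,84] → ·  [on edge]
    (9,6)@(19, 13): e=[44,12,0] → █  [on edge]
    (10,7)@(21, 15): e=[52,4,0] → █  [on edge]
    (11,8)@(23, 17): e=[60,-4,0] → ·  [on edge]
  covered (10 px):
    · · · · · · · · · · · ·
    · · · · █ · · · · · · ·
    · · · · · █ · · · · · ·
    · · · · · · █ █ · · · ·
    · · · · · · · █ █ · · ·
    · · · · · · · · █ █ · ·
    · · · · · · · · · █ · ·
    · · · · · · · · · · █ ·
    · · · · · · · · · · · ·
    · · · · · · · · · · · ·

Answer: 10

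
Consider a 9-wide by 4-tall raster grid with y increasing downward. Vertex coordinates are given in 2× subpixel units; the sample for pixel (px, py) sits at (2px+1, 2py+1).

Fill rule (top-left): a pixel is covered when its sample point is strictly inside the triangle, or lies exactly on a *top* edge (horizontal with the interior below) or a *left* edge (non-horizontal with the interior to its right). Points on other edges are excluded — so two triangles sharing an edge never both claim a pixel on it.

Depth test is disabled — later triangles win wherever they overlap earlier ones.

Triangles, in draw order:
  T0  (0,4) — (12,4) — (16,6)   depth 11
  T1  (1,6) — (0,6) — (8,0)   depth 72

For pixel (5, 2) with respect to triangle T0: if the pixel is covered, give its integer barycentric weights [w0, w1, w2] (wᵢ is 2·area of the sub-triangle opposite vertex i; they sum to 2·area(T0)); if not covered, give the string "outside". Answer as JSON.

T0:
  2·area = 24
  edge (0, 4)→(12, 4): d=(12,0) top-left  bias=+0
  edge (12, 4)→(16, 6): d=(4,2) right/bottom  bias=-1
  edge (16, 6)→(0, 4): d=(-16,-2) top-left  bias=+0
    (4,2)@(9, 5): e=[12,10,2] → #
    (5,2)@(11, 5): e=[12,6,6] → #
    (6,2)@(13, 5): e=[12,2,10] → #
    (7,2)@(15, 5): e=[12,-2,14] → ·
    (4,3)@(9, 7): e=[36,18,-30] → ·
    (5,3)@(11, 7): e=[36,14,-26] → ·
    (6,3)@(13, 7): e=[36,10,-22] → ·
  covered (3 px):
    · · · · · · · · ·
    · · · · · · · · ·
    · · · · # # # · ·
    · · · · · · · · ·
T1:
  2·area = 6
  edge (1, 6)→(0, 6): d=(-1,0) right/bottom  bias=-1
  edge (0, 6)→(8, 0): d=(8,-6) top-left  bias=+0
  edge (8, 0)→(1, 6): d=(-7,6) right/bottom  bias=-1
  covered (0 px):
    · · · · · · · · ·
    · · · · · · · · ·
    · · · · · · · · ·
    · · · · · · · · ·

Answer: [6,6,12]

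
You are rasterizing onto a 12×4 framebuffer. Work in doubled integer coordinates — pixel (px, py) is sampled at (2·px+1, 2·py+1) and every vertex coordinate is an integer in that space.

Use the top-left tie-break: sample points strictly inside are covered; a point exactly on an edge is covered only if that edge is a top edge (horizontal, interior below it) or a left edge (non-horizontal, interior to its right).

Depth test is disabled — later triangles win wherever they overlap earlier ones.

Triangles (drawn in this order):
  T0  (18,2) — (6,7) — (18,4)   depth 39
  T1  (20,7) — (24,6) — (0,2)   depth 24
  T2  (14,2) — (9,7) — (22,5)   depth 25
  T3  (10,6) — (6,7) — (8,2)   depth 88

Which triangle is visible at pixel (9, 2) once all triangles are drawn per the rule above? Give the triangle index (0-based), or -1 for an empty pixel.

T0:
  2·area = 24  (B↔C swapped to make it positive)
  edge (18, 2)→(18, 4): d=(0,2) right/bottom  bias=-1
  edge (18, 4)→(6, 7): d=(-12,3) right/bottom  bias=-1
  edge (6, 7)→(18, 2): d=(12,-5) top-left  bias=+0
    (8,1)@(17, 3): e=[2,15,7] → █
    (9,1)@(19, 3): e=[-2,9,17] → ·
    (5,2)@(11, 5): e=[14,9,1] → █
    (6,2)@(13, 5): e=[10,3,11] → █
    (7,2)@(15, 5): e=[6,-3,21] → ·
    (8,2)@(17, 5): e=[2,-9,31] → ·
    (5,3)@(11, 7): e=[14,-15,25] → ·
    (6,3)@(13, 7): e=[10,-21,35] → ·
  covered (3 px):
    · · · · · · · · · · · ·
    · · · · · · · · █ · · ·
    · · · · · █ █ · · · · ·
    · · · · · · · · · · · ·
T1:
  2·area = 40  (B↔C swapped to make it positive)
  edge (20, 7)→(0, 2): d=(-20,-5) top-left  bias=+0
  edge (0, 2)→(24, 6): d=(24,4) right/bottom  bias=-1
  edge (24, 6)→(20, 7): d=(-4,1) right/bottom  bias=-1
    (2,1)@(5, 3): e=[5,4,31] → █
    (3,1)@(7, 3): e=[15,-4,29] → ·
    (2,2)@(5, 5): e=[-35,52,23] → ·
    (6,2)@(13, 5): e=[5,20,15] → █
    (7,2)@(15, 5): e=[15,12,13] → █
    (8,2)@(17, 5): e=[25,4,11] → █
    (9,2)@(19, 5): e=[35,-4,9] → ·
    (6,3)@(13, 7): e=[-35,68,7] → ·
    (7,3)@(15, 7): e=[-25,60,5] → ·
    (8,3)@(17, 7): e=[-15,52,3] → ·
  covered (4 px):
    · · · · · · · · · · · ·
    · · █ · · · · · · · · ·
    · · · · · · █ █ █ · · ·
    · · · · · · · · · · · ·
T2:
  2·area = 55  (B↔C swapped to make it positive)
  edge (14, 2)→(22, 5): d=(8,3) right/bottom  bias=-1
  edge (22, 5)→(9, 7): d=(-13,2) right/bottom  bias=-1
  edge (9, 7)→(14, 2): d=(5,-5) top-left  bias=+0
    (7,0)@(15, 1): e=[-11,66,0] → ·  [on edge]
    (6,1)@(13, 3): e=[11,44,0] → █  [on edge]
    (7,1)@(15, 3): e=[5,40,10] → █
    (8,1)@(17, 3): e=[-1,36,20] → ·
    (5,2)@(11, 5): e=[33,22,0] → █  [on edge]
    (8,2)@(17, 5): e=[15,10,30] → █
    (9,2)@(19, 5): e=[9,6,40] → █
    (10,2)@(21, 5): e=[3,2,50] → █
    (11,2)@(23, 5): e=[-3,-2,60] → ·
    (4,3)@(9, 7): e=[55,0,0] → ·  [on edge]
    (5,3)@(11, 7): e=[49,-4,10] → ·
    (6,3)@(13, 7): e=[43,-8,20] → ·
  covered (8 px):
    · · · · · · · · · · · ·
    · · · · · · █ █ · · · ·
    · · · · · █ █ █ █ █ █ ·
    · · · · · · · · · · · ·
T3:
  2·area = 18
  edge (10, 6)→(6, 7): d=(-4,1) right/bottom  bias=-1
  edge (6, 7)→(8, 2): d=(2,-5) top-left  bias=+0
  edge (8, 2)→(10, 6): d=(2,4) right/bottom  bias=-1
    (3,2)@(7, 5): e=[7,1,10] → █
    (4,2)@(9, 5): e=[5,11,2] → █
    (5,2)@(11, 5): e=[3,21,-6] → ·
    (3,3)@(7, 7): e=[-1,5,14] → ·
    (4,3)@(9, 7): e=[-3,15,6] → ·
  covered (2 px):
    · · · · · · · · · · · ·
    · · · · · · · · · · · ·
    · · · █ █ · · · · · · ·
    · · · · · · · · · · · ·

Z-buffer (winner per pixel, '.' = empty):
  . . . . . . . . . . . .
  . . 1 . . . 2 2 0 . . .
  . . . 3 3 2 2 2 2 2 2 .
  . . . . . . . . . . . .

Result: 2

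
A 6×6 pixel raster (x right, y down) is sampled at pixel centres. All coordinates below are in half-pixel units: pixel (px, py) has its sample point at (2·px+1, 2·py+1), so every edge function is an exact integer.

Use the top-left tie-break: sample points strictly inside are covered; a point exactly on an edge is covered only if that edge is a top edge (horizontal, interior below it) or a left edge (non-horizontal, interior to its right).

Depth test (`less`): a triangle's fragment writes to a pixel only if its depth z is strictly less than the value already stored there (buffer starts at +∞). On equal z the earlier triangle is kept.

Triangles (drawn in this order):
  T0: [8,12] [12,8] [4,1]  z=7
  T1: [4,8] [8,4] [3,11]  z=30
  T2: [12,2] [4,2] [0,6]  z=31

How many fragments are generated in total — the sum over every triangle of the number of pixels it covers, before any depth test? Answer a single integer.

T0:
  2·area = 60  (B↔C swapped to make it positive)
  edge (8, 12)→(4, 1): d=(-4,-11) top-left  bias=+0
  edge (4, 1)→(12, 8): d=(8,7) right/bottom  bias=-1
  edge (12, 8)→(8, 12): d=(-4,4) right/bottom  bias=-1
    (2,1)@(5, 3): e=[3,9,48] → X
    (3,1)@(7, 3): e=[25,-5,40] → .
    (2,2)@(5, 5): e=[-5,25,40] → .
    (3,2)@(7, 5): e=[17,11,32] → X
    (4,2)@(9, 5): e=[39,-3,24] → .
    (3,3)@(7, 7): e=[9,27,24] → X
    (4,3)@(9, 7): e=[31,13,16] → X
    (5,3)@(11, 7): e=[53,-1,8] → .
    (3,4)@(7, 9): e=[1,43,16] → X
    (5,4)@(11, 9): e=[45,15,0] → .  [on edge]
    (3,5)@(7, 11): e=[-7,59,8] → .
    (4,5)@(9, 11): e=[15,45,0] → .  [on edge]
  covered (6 px):
    . . . . . .
    . . X . . .
    . . . X . .
    . . . X X .
    . . . X X .
    . . . . . .
T1:
  2·area = 8
  edge (4, 8)→(8, 4): d=(4,-4) top-left  bias=+0
  edge (8, 4)→(3, 11): d=(-5,7) right/bottom  bias=-1
  edge (3, 11)→(4, 8): d=(1,-3) top-left  bias=+0
    (5,0)@(11, 1): e=[0,-6,14] → .  [on edge]
    (4,1)@(9, 3): e=[0,-2,10] → .  [on edge]
    (2,2)@(5, 5): e=[-8,16,0] → .  [on edge]
    (3,2)@(7, 5): e=[0,2,6] → X  [on edge]
    (4,2)@(9, 5): e=[8,-12,12] → .
    (2,3)@(5, 7): e=[0,6,2] → X  [on edge]
    (3,3)@(7, 7): e=[8,-8,8] → .
    (1,4)@(3, 9): e=[0,10,-2] → .  [on edge]
    (2,4)@(5, 9): e=[8,-4,4] → .
    (0,5)@(1, 11): e=[0,14,-6] → .  [on edge]
    (1,5)@(3, 11): e=[8,0,0] → .  [on edge]
  covered (2 px):
    . . . . . .
    . . . . . .
    . . . X . .
    . . X . . .
    . . . . . .
    . . . . . .
T2:
  2·area = 32  (B↔C swapped to make it positive)
  edge (12, 2)→(0, 6): d=(-12,4) right/bottom  bias=-1
  edge (0, 6)→(4, 2): d=(4,-4) top-left  bias=+0
  edge (4, 2)→(12, 2): d=(8,0) top-left  bias=+0
    (2,0)@(5, 1): e=[40,0,-8] → .  [on edge]
    (1,1)@(3, 3): e=[24,0,8] → X  [on edge]
    (2,1)@(5, 3): e=[16,8,8] → X
    (3,1)@(7, 3): e=[8,16,8] → X
    (4,1)@(9, 3): e=[0,24,8] → .  [on edge]
    (0,2)@(1, 5): e=[8,0,24] → X  [on edge]
    (1,2)@(3, 5): e=[0,8,24] → .  [on edge]
    (2,2)@(5, 5): e=[-8,16,24] → .
    (3,2)@(7, 5): e=[-16,24,24] → .
    (0,3)@(1, 7): e=[-16,8,40] → .
  covered (4 px):
    . . . . . .
    . X X X . .
    X . . . . .
    . . . . . .
    . . . . . .
    . . . . . .

Final: 12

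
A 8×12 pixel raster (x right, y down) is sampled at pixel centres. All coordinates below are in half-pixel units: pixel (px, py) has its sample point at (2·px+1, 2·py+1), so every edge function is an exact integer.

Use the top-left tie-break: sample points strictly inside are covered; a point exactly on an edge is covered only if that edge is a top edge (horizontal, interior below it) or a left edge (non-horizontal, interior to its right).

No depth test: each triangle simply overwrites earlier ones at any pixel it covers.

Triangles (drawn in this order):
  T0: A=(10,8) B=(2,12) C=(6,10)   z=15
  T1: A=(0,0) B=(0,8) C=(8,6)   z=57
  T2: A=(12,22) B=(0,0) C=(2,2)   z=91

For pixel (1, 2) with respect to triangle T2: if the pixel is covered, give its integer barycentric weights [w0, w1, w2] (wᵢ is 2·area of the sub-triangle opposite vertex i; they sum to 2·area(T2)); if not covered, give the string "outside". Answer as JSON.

T0:
  degenerate (2·area = 0) — covers nothing
T1:
  2·area = 64  (B↔C swapped to make it positive)
  edge (0, 0)→(8, 6): d=(8,6) right/bottom  bias=-1
  edge (8, 6)→(0, 8): d=(-8,2) right/bottom  bias=-1
  edge (0, 8)→(0, 0): d=(0,-8) top-left  bias=+0
    (0,0)@(1, 1): e=[2,54,8] → #
    (1,0)@(3, 1): e=[-10,50,24] → ·
    (0,1)@(1, 3): e=[18,38,8] → #
    (1,1)@(3, 3): e=[6,34,24] → #
    (2,1)@(5, 3): e=[-6,30,40] → ·
    (0,2)@(1, 5): e=[34,22,8] → #
    (2,2)@(5, 5): e=[10,14,40] → #
    (3,2)@(7, 5): e=[-2,10,56] → ·
    (0,3)@(1, 7): e=[50,6,8] → #
    (2,3)@(5, 7): e=[26,-2,40] → ·
    (0,4)@(1, 9): e=[66,-10,8] → ·
    (1,4)@(3, 9): e=[54,-14,24] → ·
  covered (8 px):
    # · · · · · · ·
    # # · · · · · ·
    # # # · · · · ·
    # # · · · · · ·
    · · · · · · · ·
    · · · · · · · ·
    · · · · · · · ·
    · · · · · · · ·
    · · · · · · · ·
    · · · · · · · ·
    · · · · · · · ·
    · · · · · · · ·
T2:
  2·area = 20
  edge (12, 22)→(0, 0): d=(-12,-22) top-left  bias=+0
  edge (0, 0)→(2, 2): d=(2,2) right/bottom  bias=-1
  edge (2, 2)→(12, 22): d=(10,20) right/bottom  bias=-1
    (0,0)@(1, 1): e=[10,0,10] → ·  [on edge]
    (1,1)@(3, 3): e=[30,0,-10] → ·  [on edge]
    (1,2)@(3, 5): e=[6,4,10] → #
    (2,2)@(5, 5): e=[50,0,-30] → ·  [on edge]
    (1,3)@(3, 7): e=[-18,8,30] → ·
    (3,3)@(7, 7): e=[70,0,-50] → ·  [on edge]
    (2,4)@(5, 9): e=[2,8,10] → #
    (3,4)@(7, 9): e=[46,4,-30] → ·
    (4,4)@(9, 9): e=[90,0,-70] → ·  [on edge]
    (2,5)@(5, 11): e=[-22,12,30] → ·
    (5,5)@(11, 11): e=[110,0,-90] → ·  [on edge]
    (6,6)@(13, 13): e=[130,0,-110] → ·  [on edge]
    (7,7)@(15, 15): e=[150,0,-130] → ·  [on edge]
  covered (2 px):
    · · · · · · · ·
    · · · · · · · ·
    · # · · · · · ·
    · · · · · · · ·
    · · # · · · · ·
    · · · · · · · ·
    · · · · · · · ·
    · · · · · · · ·
    · · · · · · · ·
    · · · · · · · ·
    · · · · · · · ·
    · · · · · · · ·

Answer: [4,10,6]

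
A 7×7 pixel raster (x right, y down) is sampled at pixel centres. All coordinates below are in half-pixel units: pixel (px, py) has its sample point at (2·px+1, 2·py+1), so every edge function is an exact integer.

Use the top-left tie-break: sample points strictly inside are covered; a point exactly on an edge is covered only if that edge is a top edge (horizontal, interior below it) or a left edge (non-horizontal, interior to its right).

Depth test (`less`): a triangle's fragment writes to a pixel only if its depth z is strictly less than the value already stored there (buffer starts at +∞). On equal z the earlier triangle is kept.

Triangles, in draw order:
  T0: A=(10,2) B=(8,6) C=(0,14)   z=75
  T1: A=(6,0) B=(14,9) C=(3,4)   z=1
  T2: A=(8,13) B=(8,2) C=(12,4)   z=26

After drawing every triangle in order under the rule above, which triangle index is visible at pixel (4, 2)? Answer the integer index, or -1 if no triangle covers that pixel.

T0:
  2·area = 16
  edge (10, 2)→(8, 6): d=(-2,4) right/bottom  bias=-1
  edge (8, 6)→(0, 14): d=(-8,8) right/bottom  bias=-1
  edge (0, 14)→(10, 2): d=(10,-12) top-left  bias=+0
    (6,0)@(13, 1): e=[-10,0,26] → ·  [on edge]
    (5,1)@(11, 3): e=[-6,0,22] → ·  [on edge]
    (4,2)@(9, 5): e=[-2,0,18] → ·  [on edge]
    (3,3)@(7, 7): e=[2,0,14] → ·  [on edge]
    (2,4)@(5, 9): e=[6,0,10] → ·  [on edge]
    (1,5)@(3, 11): e=[10,0,6] → ·  [on edge]
    (0,6)@(1, 13): e=[14,0,2] → ·  [on edge]
  covered (0 px):
    · · · · · · ·
    · · · · · · ·
    · · · · · · ·
    · · · · · · ·
    · · · · · · ·
    · · · · · · ·
    · · · · · · ·
T1:
  2·area = 59
  edge (6, 0)→(14, 9): d=(8,9) right/bottom  bias=-1
  edge (14, 9)→(3, 4): d=(-11,-5) top-left  bias=+0
  edge (3, 4)→(6, 0): d=(3,-4) top-left  bias=+0
    (2,1)@(5, 3): e=[33,21,5] → #
    (3,1)@(7, 3): e=[15,31,13] → #
    (4,1)@(9, 3): e=[-3,41,21] → ·
    (2,2)@(5, 5): e=[49,-1,11] → ·
    (3,2)@(7, 5): e=[31,9,19] → #
    (4,2)@(9, 5): e=[13,19,27] → #
    (5,2)@(11, 5): e=[-5,29,35] → ·
    (3,3)@(7, 7): e=[47,-13,25] → ·
    (4,3)@(9, 7): e=[29,-3,33] → ·
    (5,3)@(11, 7): e=[11,7,41] → #
    (6,3)@(13, 7): e=[-7,17,49] → ·
    (5,4)@(11, 9): e=[27,-15,47] → ·
  covered (5 px):
    · · · · · · ·
    · · # # · · ·
    · · · # # · ·
    · · · · · # ·
    · · · · · · ·
    · · · · · · ·
    · · · · · · ·
T2:
  2·area = 44
  edge (8, 13)→(8, 2): d=(0,-11) top-left  bias=+0
  edge (8, 2)→(12, 4): d=(4,2) right/bottom  bias=-1
  edge (12, 4)→(8, 13): d=(-4,9) right/bottom  bias=-1
    (4,1)@(9, 3): e=[11,2,31] → #
    (5,1)@(11, 3): e=[33,-2,13] → ·
    (4,2)@(9, 5): e=[11,10,23] → #
    (5,2)@(11, 5): e=[33,6,5] → #
    (6,2)@(13, 5): e=[55,2,-13] → ·
    (4,3)@(9, 7): e=[11,18,15] → #
    (5,3)@(11, 7): e=[33,14,-3] → ·
    (4,4)@(9, 9): e=[11,26,7] → #
    (5,4)@(11, 9): e=[33,22,-11] → ·
    (4,5)@(9, 11): e=[11,34,-1] → ·
  covered (5 px):
    · · · · · · ·
    · · · · # · ·
    · · · · # # ·
    · · · · # · ·
    · · · · # · ·
    · · · · · · ·
    · · · · · · ·

Z-buffer (winner per pixel, '.' = empty):
  . . . . . . .
  . . 1 1 2 . .
  . . . 1 1 2 .
  . . . . 2 1 .
  . . . . 2 . .
  . . . . . . .
  . . . . . . .

Final: 1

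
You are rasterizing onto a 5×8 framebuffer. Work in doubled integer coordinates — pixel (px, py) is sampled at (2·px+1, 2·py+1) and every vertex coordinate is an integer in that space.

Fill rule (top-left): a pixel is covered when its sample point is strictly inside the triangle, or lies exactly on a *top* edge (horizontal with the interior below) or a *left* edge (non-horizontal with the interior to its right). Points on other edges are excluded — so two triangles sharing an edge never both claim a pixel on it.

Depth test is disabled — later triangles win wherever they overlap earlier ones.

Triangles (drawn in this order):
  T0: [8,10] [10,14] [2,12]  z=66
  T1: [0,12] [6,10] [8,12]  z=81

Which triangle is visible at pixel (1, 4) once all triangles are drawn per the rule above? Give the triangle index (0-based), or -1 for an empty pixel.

T0:
  2·area = 28
  edge (8, 10)→(10, 14): d=(2,4) right/bottom  bias=-1
  edge (10, 14)→(2, 12): d=(-8,-2) top-left  bias=+0
  edge (2, 12)→(8, 10): d=(6,-2) top-left  bias=+0
    (2,5)@(5, 11): e=[14,14,0] → X  [on edge]
    (3,5)@(7, 11): e=[6,18,4] → X
    (4,5)@(9, 11): e=[-2,22,8] → .
    (2,6)@(5, 13): e=[18,-2,12] → .
    (3,6)@(7, 13): e=[10,2,16] → X
    (4,6)@(9, 13): e=[2,6,20] → X
    (3,7)@(7, 15): e=[14,-14,28] → .
    (4,7)@(9, 15): e=[6,-10,32] → .
  covered (4 px):
    . . . . .
    . . . . .
    . . . . .
    . . . . .
    . . . . .
    . . X X .
    . . . X X
    . . . . .
T1:
  2·area = 16
  edge (0, 12)→(6, 10): d=(6,-2) top-left  bias=+0
  edge (6, 10)→(8, 12): d=(2,2) right/bottom  bias=-1
  edge (8, 12)→(0, 12): d=(-8,0) right/bottom  bias=-1
    (0,2)@(1, 5): e=[-40,0,56] → .  [on edge]
    (1,3)@(3, 7): e=[-24,0,40] → .  [on edge]
    (2,4)@(5, 9): e=[-8,0,24] → .  [on edge]
    (4,4)@(9, 9): e=[0,-8,24] → .  [on edge]
    (1,5)@(3, 11): e=[0,8,8] → X  [on edge]
    (2,5)@(5, 11): e=[4,4,8] → X
    (3,5)@(7, 11): e=[8,0,8] → .  [on edge]
    (1,6)@(3, 13): e=[12,12,-8] → .
    (2,6)@(5, 13): e=[16,8,-8] → .
    (4,6)@(9, 13): e=[24,0,-8] → .  [on edge]
  covered (2 px):
    . . . . .
    . . . . .
    . . . . .
    . . . . .
    . . . . .
    . X X . .
    . . . . .
    . . . . .

Z-buffer (winner per pixel, '.' = empty):
  . . . . .
  . . . . .
  . . . . .
  . . . . .
  . . . . .
  . 1 1 0 .
  . . . 0 0
  . . . . .

Answer: -1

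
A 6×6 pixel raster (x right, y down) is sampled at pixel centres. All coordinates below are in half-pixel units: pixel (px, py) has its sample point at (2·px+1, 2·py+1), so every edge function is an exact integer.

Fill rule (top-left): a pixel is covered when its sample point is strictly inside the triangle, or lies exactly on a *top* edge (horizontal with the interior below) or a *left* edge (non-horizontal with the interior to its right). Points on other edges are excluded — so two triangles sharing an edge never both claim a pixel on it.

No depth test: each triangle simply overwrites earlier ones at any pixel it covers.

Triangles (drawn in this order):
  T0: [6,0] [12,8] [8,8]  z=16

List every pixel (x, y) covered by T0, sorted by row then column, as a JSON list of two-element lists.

T0:
  2·area = 32
  edge (6, 0)→(12, 8): d=(6,8) right/bottom  bias=-1
  edge (12, 8)→(8, 8): d=(-4,0) right/bottom  bias=-1
  edge (8, 8)→(6, 0): d=(-2,-8) top-left  bias=+0
    (3,1)@(7, 3): e=[10,20,2] → █
    (4,1)@(9, 3): e=[-6,20,18] → ·
    (3,2)@(7, 5): e=[22,12,-2] → ·
    (4,2)@(9, 5): e=[6,12,14] → █
    (5,2)@(11, 5): e=[-10,12,30] → ·
    (4,3)@(9, 7): e=[18,4,10] → █
    (5,3)@(11, 7): e=[2,4,26] → █
    (4,4)@(9, 9): e=[30,-4,6] → ·
    (5,4)@(11, 9): e=[14,-4,22] → ·
  covered (4 px):
    · · · · · ·
    · · · █ · ·
    · · · · █ ·
    · · · · █ █
    · · · · · ·
    · · · · · ·

Result: [[3,1],[4,2],[4,3],[5,3]]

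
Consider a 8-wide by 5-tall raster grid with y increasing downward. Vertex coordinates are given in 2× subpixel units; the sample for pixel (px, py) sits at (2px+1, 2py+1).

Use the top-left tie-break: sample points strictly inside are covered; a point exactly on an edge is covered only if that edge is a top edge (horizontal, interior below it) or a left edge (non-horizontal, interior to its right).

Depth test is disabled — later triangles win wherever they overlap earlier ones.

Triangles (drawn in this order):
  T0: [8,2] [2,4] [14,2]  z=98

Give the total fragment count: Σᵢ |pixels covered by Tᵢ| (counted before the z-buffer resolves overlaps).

T0:
  2·area = 12  (B↔C swapped to make it positive)
  edge (8, 2)→(14, 2): d=(6,0) top-left  bias=+0
  edge (14, 2)→(2, 4): d=(-12,2) right/bottom  bias=-1
  edge (2, 4)→(8, 2): d=(6,-2) top-left  bias=+0
    (5,0)@(11, 1): e=[-6,18,0] → .  [on edge]
    (2,1)@(5, 3): e=[6,6,0] → X  [on edge]
    (3,1)@(7, 3): e=[6,2,4] → X
    (4,1)@(9, 3): e=[6,-2,8] → .
    (2,2)@(5, 5): e=[18,-18,12] → .
    (3,2)@(7, 5): e=[18,-22,16] → .
  covered (2 px):
    . . . . . . . .
    . . X X . . . .
    . . . . . . . .
    . . . . . . . .
    . . . . . . . .

Result: 2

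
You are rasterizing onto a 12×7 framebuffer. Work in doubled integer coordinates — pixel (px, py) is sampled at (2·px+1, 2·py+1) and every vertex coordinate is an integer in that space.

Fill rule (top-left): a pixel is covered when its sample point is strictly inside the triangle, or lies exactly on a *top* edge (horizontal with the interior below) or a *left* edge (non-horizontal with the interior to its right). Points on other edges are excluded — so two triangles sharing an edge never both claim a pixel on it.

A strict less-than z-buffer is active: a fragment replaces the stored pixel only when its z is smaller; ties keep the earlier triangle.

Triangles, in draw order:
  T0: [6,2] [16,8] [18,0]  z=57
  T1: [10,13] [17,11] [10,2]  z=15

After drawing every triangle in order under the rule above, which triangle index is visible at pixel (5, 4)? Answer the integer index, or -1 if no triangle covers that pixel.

T0:
  2·area = 92  (B↔C swapped to make it positive)
  edge (6, 2)→(18, 0): d=(12,-2) top-left  bias=+0
  edge (18, 0)→(16, 8): d=(-2,8) right/bottom  bias=-1
  edge (16, 8)→(6, 2): d=(-10,-6) top-left  bias=+0
    (6,0)@(13, 1): e=[2,38,52] → X
    (7,0)@(15, 1): e=[6,22,64] → X
    (8,0)@(17, 1): e=[10,6,76] → X
    (9,0)@(19, 1): e=[14,-10,88] → .
    (4,1)@(9, 3): e=[18,66,8] → X
    (5,1)@(11, 3): e=[22,50,20] → X
    (9,1)@(19, 3): e=[38,-14,68] → .
    (4,2)@(9, 5): e=[42,62,-12] → .
    (5,2)@(11, 5): e=[46,46,0] → X  [on edge]
    (8,2)@(17, 5): e=[58,-2,36] → .
    (5,3)@(11, 7): e=[70,42,-20] → .
    (6,3)@(13, 7): e=[74,26,-8] → .
    (10,5)@(21, 11): e=[138,-46,0] → .  [on edge]
  covered (12 px):
    . . . . . . X X X . . .
    . . . . X X X X X . . .
    . . . . . X X X . . . .
    . . . . . . . X . . . .
    . . . . . . . . . . . .
    . . . . . . . . . . . .
    . . . . . . . . . . . .
T1:
  2·area = 77  (B↔C swapped to make it positive)
  edge (10, 13)→(10, 2): d=(0,-11) top-left  bias=+0
  edge (10, 2)→(17, 11): d=(7,9) right/bottom  bias=-1
  edge (17, 11)→(10, 13): d=(-7,2) right/bottom  bias=-1
    (5,2)@(11, 5): e=[11,12,54] → X
    (6,2)@(13, 5): e=[33,-6,50] → .
    (5,3)@(11, 7): e=[11,26,40] → X
    (6,3)@(13, 7): e=[33,8,36] → X
    (7,3)@(15, 7): e=[55,-10,32] → .
    (5,4)@(11, 9): e=[11,40,26] → X
    (7,4)@(15, 9): e=[55,4,18] → X
    (8,4)@(17, 9): e=[77,-14,14] → .
    (5,5)@(11, 11): e=[11,54,12] → X
    (8,5)@(17, 11): e=[77,0,0] → .  [on edge]
    (5,6)@(11, 13): e=[11,68,-2] → .
    (6,6)@(13, 13): e=[33,50,-6] → .
  covered (9 px):
    . . . . . . . . . . . .
    . . . . . . . . . . . .
    . . . . . X . . . . . .
    . . . . . X X . . . . .
    . . . . . X X X . . . .
    . . . . . X X X . . . .
    . . . . . . . . . . . .

Z-buffer (winner per pixel, '.' = empty):
  . . . . . . 0 0 0 . . .
  . . . . 0 0 0 0 0 . . .
  . . . . . 1 0 0 . . . .
  . . . . . 1 1 0 . . . .
  . . . . . 1 1 1 . . . .
  . . . . . 1 1 1 . . . .
  . . . . . . . . . . . .

Result: 1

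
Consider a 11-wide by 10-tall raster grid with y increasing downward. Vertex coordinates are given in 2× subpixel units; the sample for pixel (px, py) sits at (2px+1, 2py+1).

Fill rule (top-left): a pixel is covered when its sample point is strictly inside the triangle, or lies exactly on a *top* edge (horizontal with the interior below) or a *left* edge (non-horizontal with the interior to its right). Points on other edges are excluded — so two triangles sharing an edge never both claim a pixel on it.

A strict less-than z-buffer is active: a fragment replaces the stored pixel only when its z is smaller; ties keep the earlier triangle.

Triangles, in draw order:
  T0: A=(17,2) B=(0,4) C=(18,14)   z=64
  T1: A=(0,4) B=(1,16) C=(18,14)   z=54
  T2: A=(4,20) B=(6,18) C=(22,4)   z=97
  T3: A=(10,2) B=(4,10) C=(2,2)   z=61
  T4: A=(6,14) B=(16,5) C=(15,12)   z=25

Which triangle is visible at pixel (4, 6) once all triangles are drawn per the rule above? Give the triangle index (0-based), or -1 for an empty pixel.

T0:
  2·area = 206  (B↔C swapped to make it positive)
  edge (17, 2)→(18, 14): d=(1,12) right/bottom  bias=-1
  edge (18, 14)→(0, 4): d=(-18,-10) top-left  bias=+0
  edge (0, 4)→(17, 2): d=(17,-2) top-left  bias=+0
    (4,1)@(9, 3): e=[97,108,1] → #
    (5,1)@(11, 3): e=[73,128,5] → #
    (6,1)@(13, 3): e=[49,148,9] → #
    (7,1)@(15, 3): e=[25,168,13] → #
    (8,1)@(17, 3): e=[1,188,17] → #
    (9,1)@(19, 3): e=[-23,208,21] → ·
    (1,2)@(3, 5): e=[171,12,23] → #
    (2,2)@(5, 5): e=[147,32,27] → #
    (3,2)@(7, 5): e=[123,52,31] → #
    (9,2)@(19, 5): e=[-21,172,55] → ·
    (1,3)@(3, 7): e=[173,-24,57] → ·
    (2,3)@(5, 7): e=[149,-4,61] → ·
    (4,4)@(9, 9): e=[103,0,103] → #  [on edge]
  covered (28 px):
    · · · · · · · · · · ·
    · · · · # # # # # · ·
    · # # # # # # # # · ·
    · · · # # # # # # · ·
    · · · · # # # # # · ·
    · · · · · · # # # · ·
    · · · · · · · · # · ·
    · · · · · · · · · · ·
    · · · · · · · · · · ·
    · · · · · · · · · · ·
T1:
  2·area = 206  (B↔C swapped to make it positive)
  edge (0, 4)→(18, 14): d=(18,10) right/bottom  bias=-1
  edge (18, 14)→(1, 16): d=(-17,2) right/bottom  bias=-1
  edge (1, 16)→(0, 4): d=(-1,-12) top-left  bias=+0
    (0,2)@(1, 5): e=[8,187,11] → #
    (1,2)@(3, 5): e=[-12,183,35] → ·
    (0,3)@(1, 7): e=[44,153,9] → #
    (1,3)@(3, 7): e=[24,149,33] → #
    (2,3)@(5, 7): e=[4,145,57] → #
    (3,3)@(7, 7): e=[-16,141,81] → ·
    (0,4)@(1, 9): e=[80,119,7] → #
    (3,4)@(7, 9): e=[20,107,79] → #
    (4,4)@(9, 9): e=[0,103,103] → ·  [on edge]
    (0,5)@(1, 11): e=[116,85,5] → #
    (4,5)@(9, 11): e=[36,69,101] → #
    (5,5)@(11, 11): e=[16,65,125] → #
  covered (27 px):
    · · · · · · · · · · ·
    · · · · · · · · · · ·
    # · · · · · · · · · ·
    # # # · · · · · · · ·
    # # # # · · · · · · ·
    # # # # # # · · · · ·
    # # # # # # # # · · ·
    # # # # # · · · · · ·
    · · · · · · · · · · ·
    · · · · · · · · · · ·
T2:
  2·area = 4
  edge (4, 20)→(6, 18): d=(2,-2) top-left  bias=+0
  edge (6, 18)→(22, 4): d=(16,-14) top-left  bias=+0
  edge (22, 4)→(4, 20): d=(-18,16) right/bottom  bias=-1
    (10,1)@(21, 3): e=[0,-30,34] → ·  [on edge]
    (9,2)@(19, 5): e=[0,-26,30] → ·  [on edge]
    (8,3)@(17, 7): e=[0,-22,26] → ·  [on edge]
    (7,4)@(15, 9): e=[0,-18,22] → ·  [on edge]
    (6,5)@(13, 11): e=[0,-14,18] → ·  [on edge]
    (5,6)@(11, 13): e=[0,-10,14] → ·  [on edge]
    (4,7)@(9, 15): e=[0,-6,10] → ·  [on edge]
    (3,8)@(7, 17): e=[0,-2,6] → ·  [on edge]
    (2,9)@(5, 19): e=[0,2,2] → #  [on edge]
    (3,9)@(7, 19): e=[4,30,-30] → ·
  covered (1 px):
    · · · · · · · · · · ·
    · · · · · · · · · · ·
    · · · · · · · · · · ·
    · · · · · · · · · · ·
    · · · · · · · · · · ·
    · · · · · · · · · · ·
    · · · · · · · · · · ·
    · · · · · · · · · · ·
    · · · · · · · · · · ·
    · · # · · · · · · · ·
T3:
  2·area = 64
  edge (10, 2)→(4, 10): d=(-6,8) right/bottom  bias=-1
  edge (4, 10)→(2, 2): d=(-2,-8) top-left  bias=+0
  edge (2, 2)→(10, 2): d=(8,0) top-left  bias=+0
    (1,1)@(3, 3): e=[50,6,8] → #
    (2,1)@(5, 3): e=[34,22,8] → #
    (3,1)@(7, 3): e=[18,38,8] → #
    (4,1)@(9, 3): e=[2,54,8] → #
    (5,1)@(11, 3): e=[-14,70,8] → ·
    (1,2)@(3, 5): e=[38,2,24] → #
    (4,2)@(9, 5): e=[-10,50,24] → ·
    (1,3)@(3, 7): e=[26,-2,40] → ·
    (2,3)@(5, 7): e=[10,14,40] → #
    (3,3)@(7, 7): e=[-6,30,40] → ·
    (2,4)@(5, 9): e=[-2,10,56] → ·
  covered (8 px):
    · · · · · · · · · · ·
    · # # # # · · · · · ·
    · # # # · · · · · · ·
    · · # · · · · · · · ·
    · · · · · · · · · · ·
    · · · · · · · · · · ·
    · · · · · · · · · · ·
    · · · · · · · · · · ·
    · · · · · · · · · · ·
    · · · · · · · · · · ·
T4:
  2·area = 61
  edge (6, 14)→(16, 5): d=(10,-9) top-left  bias=+0
  edge (16, 5)→(15, 12): d=(-1,7) right/bottom  bias=-1
  edge (15, 12)→(6, 14): d=(-9,2) right/bottom  bias=-1
    (7,3)@(15, 7): e=[11,5,45] → #
    (8,3)@(17, 7): e=[29,-9,41] → ·
    (6,4)@(13, 9): e=[13,17,31] → #
    (8,4)@(17, 9): e=[49,-11,23] → ·
    (5,5)@(11, 11): e=[15,29,17] → #
    (8,5)@(17, 11): e=[69,-13,5] → ·
    (4,6)@(9, 13): e=[17,41,3] → #
    (5,6)@(11, 13): e=[35,27,-1] → ·
    (6,6)@(13, 13): e=[53,13,-5] → ·
    (7,6)@(15, 13): e=[71,-1,-9] → ·
    (4,7)@(9, 15): e=[37,39,-15] → ·
  covered (7 px):
    · · · · · · · · · · ·
    · · · · · · · · · · ·
    · · · · · · · · · · ·
    · · · · · · · # · · ·
    · · · · · · # # · · ·
    · · · · · # # # · · ·
    · · · · # · · · · · ·
    · · · · · · · · · · ·
    · · · · · · · · · · ·
    · · · · · · · · · · ·

Z-buffer (winner per pixel, '.' = empty):
  . . . . . . . . . . .
  . 3 3 3 3 0 0 0 0 . .
  1 3 3 3 0 0 0 0 0 . .
  1 1 1 0 0 0 0 4 0 . .
  1 1 1 1 0 0 4 4 0 . .
  1 1 1 1 1 4 4 4 0 . .
  1 1 1 1 4 1 1 1 0 . .
  1 1 1 1 1 . . . . . .
  . . . . . . . . . . .
  . . 2 . . . . . . . .

Final: 4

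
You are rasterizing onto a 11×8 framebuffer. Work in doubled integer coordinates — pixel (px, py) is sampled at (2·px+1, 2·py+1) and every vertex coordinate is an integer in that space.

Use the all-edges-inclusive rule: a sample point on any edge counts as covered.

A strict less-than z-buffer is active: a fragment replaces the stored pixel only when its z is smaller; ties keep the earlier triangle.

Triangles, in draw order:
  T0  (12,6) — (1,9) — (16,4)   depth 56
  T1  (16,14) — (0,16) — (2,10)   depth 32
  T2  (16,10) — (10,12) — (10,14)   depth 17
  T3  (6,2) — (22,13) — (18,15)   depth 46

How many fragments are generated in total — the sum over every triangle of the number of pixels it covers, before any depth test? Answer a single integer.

T0:
  2·area = 10
  edge (12, 6)→(1, 9): d=(-11,3) inclusive
  edge (1, 9)→(16, 4): d=(15,-5) inclusive
  edge (16, 4)→(12, 6): d=(-4,2) inclusive
    (9,1)@(19, 3): e=[12,0,-2] → .  [on edge]
    (6,2)@(13, 5): e=[8,0,2] → X  [on edge]
    (7,2)@(15, 5): e=[2,10,-2] → .
    (3,3)@(7, 7): e=[4,0,6] → X  [on edge]
    (4,3)@(9, 7): e=[-2,10,2] → .
    (6,3)@(13, 7): e=[-14,30,-6] → .
    (0,4)@(1, 9): e=[0,0,10] → X  [on edge]
    (1,4)@(3, 9): e=[-6,10,6] → .
    (3,4)@(7, 9): e=[-18,30,-2] → .
    (0,5)@(1, 11): e=[-22,30,2] → .
  covered (3 px):
    . . . . . . . . . . .
    . . . . . . . . . . .
    . . . . . . X . . . .
    . . . X . . . . . . .
    X . . . . . . . . . .
    . . . . . . . . . . .
    . . . . . . . . . . .
    . . . . . . . . . . .
T1:
  2·area = 92
  edge (16, 14)→(0, 16): d=(-16,2) inclusive
  edge (0, 16)→(2, 10): d=(2,-6) inclusive
  edge (2, 10)→(16, 14): d=(14,4) inclusive
    (2,0)@(5, 1): e=[230,0,-138] → .  [on edge]
    (1,3)@(3, 7): e=[138,0,-46] → .  [on edge]
    (1,5)@(3, 11): e=[74,8,10] → X
    (2,5)@(5, 11): e=[70,20,2] → X
    (3,5)@(7, 11): e=[66,32,-6] → .
    (0,6)@(1, 13): e=[46,0,46] → X  [on edge]
    (3,6)@(7, 13): e=[34,36,22] → X
    (4,6)@(9, 13): e=[30,48,14] → X
    (5,6)@(11, 13): e=[26,60,6] → X
    (6,6)@(13, 13): e=[22,72,-2] → .
    (0,7)@(1, 15): e=[14,4,74] → X
    (4,7)@(9, 15): e=[-2,52,42] → .
  covered (12 px):
    . . . . . . . . . . .
    . . . . . . . . . . .
    . . . . . . . . . . .
    . . . . . . . . . . .
    . . . . . . . . . . .
    . X X . . . . . . . .
    X X X X X X . . . . .
    X X X X . . . . . . .
T2:
  2·area = 12  (B↔C swapped to make it positive)
  edge (16, 10)→(10, 14): d=(-6,4) inclusive
  edge (10, 14)→(10, 12): d=(0,-2) inclusive
  edge (10, 12)→(16, 10): d=(6,-2) inclusive
    (9,4)@(19, 9): e=[-6,18,0] → .  [on edge]
    (6,5)@(13, 11): e=[6,6,0] → X  [on edge]
    (7,5)@(15, 11): e=[-2,10,4] → .
    (3,6)@(7, 13): e=[18,-6,0] → .  [on edge]
    (5,6)@(11, 13): e=[2,2,8] → X
    (6,6)@(13, 13): e=[-6,6,12] → .
    (0,7)@(1, 15): e=[30,-18,0] → .  [on edge]
    (5,7)@(11, 15): e=[-10,2,20] → .
  covered (2 px):
    . . . . . . . . . . .
    . . . . . . . . . . .
    . . . . . . . . . . .
    . . . . . . . . . . .
    . . . . . . . . . . .
    . . . . . . X . . . .
    . . . . . X . . . . .
    . . . . . . . . . . .
T3:
  2·area = 76
  edge (6, 2)→(22, 13): d=(16,11) inclusive
  edge (22, 13)→(18, 15): d=(-4,2) inclusive
  edge (18, 15)→(6, 2): d=(-12,-13) inclusive
    (3,1)@(7, 3): e=[5,70,1] → X
    (4,1)@(9, 3): e=[-17,66,27] → .
    (3,2)@(7, 5): e=[37,62,-23] → .
    (4,2)@(9, 5): e=[15,58,3] → X
    (5,2)@(11, 5): e=[-7,54,29] → .
    (4,3)@(9, 7): e=[47,50,-21] → .
    (5,3)@(11, 7): e=[25,46,5] → X
    (6,3)@(13, 7): e=[3,42,31] → X
    (7,3)@(15, 7): e=[-19,38,57] → .
    (5,4)@(11, 9): e=[57,38,-19] → .
    (6,4)@(13, 9): e=[35,34,7] → X
    (7,4)@(15, 9): e=[13,30,33] → X
  covered (12 px):
    . . . . . . . . . . .
    . . . X . . . . . . .
    . . . . X . . . . . .
    . . . . . X X . . . .
    . . . . . . X X . . .
    . . . . . . . X X X .
    . . . . . . . . X X X
    . . . . . . . . . . .

Answer: 29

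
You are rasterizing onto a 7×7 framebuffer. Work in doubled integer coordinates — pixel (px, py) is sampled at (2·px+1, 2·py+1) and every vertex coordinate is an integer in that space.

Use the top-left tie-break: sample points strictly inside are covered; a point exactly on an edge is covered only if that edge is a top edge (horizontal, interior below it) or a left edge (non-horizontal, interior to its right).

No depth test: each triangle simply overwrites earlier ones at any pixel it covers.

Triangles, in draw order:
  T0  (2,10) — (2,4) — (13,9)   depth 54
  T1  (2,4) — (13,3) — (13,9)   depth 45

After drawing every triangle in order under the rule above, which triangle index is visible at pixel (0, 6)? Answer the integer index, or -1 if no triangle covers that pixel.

T0:
  2·area = 66
  edge (2, 10)→(2, 4): d=(0,-6) top-left  bias=+0
  edge (2, 4)→(13, 9): d=(11,5) right/bottom  bias=-1
  edge (13, 9)→(2, 10): d=(-11,1) right/bottom  bias=-1
    (1,2)@(3, 5): e=[6,6,54] → #
    (2,2)@(5, 5): e=[18,-4,52] → ·
    (1,3)@(3, 7): e=[6,28,32] → #
    (2,3)@(5, 7): e=[18,18,30] → #
    (3,3)@(7, 7): e=[30,8,28] → #
    (4,3)@(9, 7): e=[42,-2,26] → ·
    (1,4)@(3, 9): e=[6,50,10] → #
    (4,4)@(9, 9): e=[42,20,4] → #
    (5,4)@(11, 9): e=[54,10,2] → #
    (6,4)@(13, 9): e=[66,0,0] → ·  [on edge]
    (1,5)@(3, 11): e=[6,72,-12] → ·
    (2,5)@(5, 11): e=[18,62,-14] → ·
  covered (9 px):
    · · · · · · ·
    · · · · · · ·
    · # · · · · ·
    · # # # · · ·
    · # # # # # ·
    · · · · · · ·
    · · · · · · ·
T1:
  2·area = 66
  edge (2, 4)→(13, 3): d=(11,-1) top-left  bias=+0
  edge (13, 3)→(13, 9): d=(0,6) right/bottom  bias=-1
  edge (13, 9)→(2, 4): d=(-11,-5) top-left  bias=+0
    (6,0)@(13, 1): e=[-22,0,88] → ·  [on edge]
    (6,1)@(13, 3): e=[0,0,66] → ·  [on edge]
    (2,2)@(5, 5): e=[14,48,4] → #
    (3,2)@(7, 5): e=[16,36,14] → #
    (4,2)@(9, 5): e=[18,24,24] → #
    (5,2)@(11, 5): e=[20,12,34] → #
    (6,2)@(13, 5): e=[22,0,44] → ·  [on edge]
    (2,3)@(5, 7): e=[36,48,-18] → ·
    (3,3)@(7, 7): e=[38,36,-8] → ·
    (4,3)@(9, 7): e=[40,24,2] → #
    (6,3)@(13, 7): e=[44,0,22] → ·  [on edge]
    (4,4)@(9, 9): e=[62,24,-20] → ·
    (6,4)@(13, 9): e=[66,0,0] → ·  [on edge]
    (6,5)@(13, 11): e=[88,0,-22] → ·  [on edge]
    (6,6)@(13, 13): e=[110,0,-44] → ·  [on edge]
  covered (6 px):
    · · · · · · ·
    · · · · · · ·
    · · # # # # ·
    · · · · # # ·
    · · · · · · ·
    · · · · · · ·
    · · · · · · ·

Z-buffer (winner per pixel, '.' = empty):
  . . . . . . .
  . . . . . . .
  . 0 1 1 1 1 .
  . 0 0 0 1 1 .
  . 0 0 0 0 0 .
  . . . . . . .
  . . . . . . .

Result: -1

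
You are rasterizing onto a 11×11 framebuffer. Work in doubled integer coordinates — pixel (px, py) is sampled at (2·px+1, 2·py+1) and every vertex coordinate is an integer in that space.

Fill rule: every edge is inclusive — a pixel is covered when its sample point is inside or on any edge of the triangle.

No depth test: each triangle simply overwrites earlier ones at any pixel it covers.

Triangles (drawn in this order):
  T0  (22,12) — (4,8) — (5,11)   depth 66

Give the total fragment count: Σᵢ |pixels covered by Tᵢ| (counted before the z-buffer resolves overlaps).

T0:
  2·area = 50  (B↔C swapped to make it positive)
  edge (22, 12)→(5, 11): d=(-17,-1) inclusive
  edge (5, 11)→(4, 8): d=(-1,-3) inclusive
  edge (4, 8)→(22, 12): d=(18,4) inclusive
    (1,2)@(3, 5): e=[100,0,-50] → .  [on edge]
    (2,4)@(5, 9): e=[34,2,14] → X
    (3,4)@(7, 9): e=[36,8,6] → X
    (4,4)@(9, 9): e=[38,14,-2] → .
    (2,5)@(5, 11): e=[0,0,50] → X  [on edge]
    (4,5)@(9, 11): e=[4,12,34] → X
    (5,5)@(11, 11): e=[6,18,26] → X
    (6,5)@(13, 11): e=[8,24,18] → X
    (7,5)@(15, 11): e=[10,30,10] → X
    (8,5)@(17, 11): e=[12,36,2] → X
    (9,5)@(19, 11): e=[14,42,-6] → .
    (2,6)@(5, 13): e=[-34,-2,86] → .
    (3,8)@(7, 17): e=[-100,0,150] → .  [on edge]
  covered (9 px):
    . . . . . . . . . . .
    . . . . . . . . . . .
    . . . . . . . . . . .
    . . . . . . . . . . .
    . . X X . . . . . . .
    . . X X X X X X X . .
    . . . . . . . . . . .
    . . . . . . . . . . .
    . . . . . . . . . . .
    . . . . . . . . . . .
    . . . . . . . . . . .

Final: 9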